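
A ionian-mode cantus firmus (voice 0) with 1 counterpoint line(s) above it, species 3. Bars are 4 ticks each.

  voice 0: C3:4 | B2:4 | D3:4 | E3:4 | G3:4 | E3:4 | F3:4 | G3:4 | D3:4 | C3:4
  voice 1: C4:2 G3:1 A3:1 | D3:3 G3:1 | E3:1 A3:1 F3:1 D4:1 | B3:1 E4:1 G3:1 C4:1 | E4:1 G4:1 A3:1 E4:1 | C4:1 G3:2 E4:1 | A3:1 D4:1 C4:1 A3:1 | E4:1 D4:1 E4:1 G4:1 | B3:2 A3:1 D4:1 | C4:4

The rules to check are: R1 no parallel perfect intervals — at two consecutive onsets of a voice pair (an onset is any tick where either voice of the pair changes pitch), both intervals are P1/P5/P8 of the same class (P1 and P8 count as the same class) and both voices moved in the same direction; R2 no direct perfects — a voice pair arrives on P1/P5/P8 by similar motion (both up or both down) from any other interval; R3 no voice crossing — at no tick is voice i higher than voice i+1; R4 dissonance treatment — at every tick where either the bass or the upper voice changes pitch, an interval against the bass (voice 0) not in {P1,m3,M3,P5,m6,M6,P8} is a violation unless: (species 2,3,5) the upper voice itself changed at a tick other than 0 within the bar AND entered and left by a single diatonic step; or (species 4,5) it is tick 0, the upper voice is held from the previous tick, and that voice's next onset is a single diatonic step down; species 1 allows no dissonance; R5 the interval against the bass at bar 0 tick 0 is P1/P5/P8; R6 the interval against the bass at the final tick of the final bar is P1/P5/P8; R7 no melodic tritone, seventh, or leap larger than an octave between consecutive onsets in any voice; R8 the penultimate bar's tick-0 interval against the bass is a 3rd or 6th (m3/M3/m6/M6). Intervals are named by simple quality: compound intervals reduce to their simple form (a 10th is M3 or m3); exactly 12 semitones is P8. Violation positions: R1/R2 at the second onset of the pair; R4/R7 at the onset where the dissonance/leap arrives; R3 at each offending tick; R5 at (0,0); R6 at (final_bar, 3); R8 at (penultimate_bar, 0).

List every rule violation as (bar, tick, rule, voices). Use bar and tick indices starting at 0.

bar 0: v0=C3 v1=C4 downbeat P8
bar 1: v0=B2 v1=D3 downbeat m3
bar 2: v0=D3 v1=E3 downbeat M2
bar 3: v0=E3 v1=B3 downbeat P5
bar 4: v0=G3 v1=E4 downbeat M6
bar 5: v0=E3 v1=C4 downbeat m6
bar 6: v0=F3 v1=A3 downbeat M3
bar 7: v0=G3 v1=E4 downbeat M6
bar 8: v0=D3 v1=B3 downbeat M6
bar 9: v0=C3 v1=C4 downbeat P8
  -> R4 @ bar 2 tick 0 v(0, 1): D3/E3 M2 untreated
  -> R4 @ bar 4 tick 2 v(0, 1): G3/A3 M2 untreated
  -> R7 @ bar 4 tick 2 v(1,): G4->A3 leap 10st
  -> R1 @ bar 9 tick 0 v(0, 1): D3/D4 P8 -> C3/C4 P8 similar

(2, 0, R4, (0, 1))
(4, 2, R4, (0, 1))
(4, 2, R7, (1,))
(9, 0, R1, (0, 1))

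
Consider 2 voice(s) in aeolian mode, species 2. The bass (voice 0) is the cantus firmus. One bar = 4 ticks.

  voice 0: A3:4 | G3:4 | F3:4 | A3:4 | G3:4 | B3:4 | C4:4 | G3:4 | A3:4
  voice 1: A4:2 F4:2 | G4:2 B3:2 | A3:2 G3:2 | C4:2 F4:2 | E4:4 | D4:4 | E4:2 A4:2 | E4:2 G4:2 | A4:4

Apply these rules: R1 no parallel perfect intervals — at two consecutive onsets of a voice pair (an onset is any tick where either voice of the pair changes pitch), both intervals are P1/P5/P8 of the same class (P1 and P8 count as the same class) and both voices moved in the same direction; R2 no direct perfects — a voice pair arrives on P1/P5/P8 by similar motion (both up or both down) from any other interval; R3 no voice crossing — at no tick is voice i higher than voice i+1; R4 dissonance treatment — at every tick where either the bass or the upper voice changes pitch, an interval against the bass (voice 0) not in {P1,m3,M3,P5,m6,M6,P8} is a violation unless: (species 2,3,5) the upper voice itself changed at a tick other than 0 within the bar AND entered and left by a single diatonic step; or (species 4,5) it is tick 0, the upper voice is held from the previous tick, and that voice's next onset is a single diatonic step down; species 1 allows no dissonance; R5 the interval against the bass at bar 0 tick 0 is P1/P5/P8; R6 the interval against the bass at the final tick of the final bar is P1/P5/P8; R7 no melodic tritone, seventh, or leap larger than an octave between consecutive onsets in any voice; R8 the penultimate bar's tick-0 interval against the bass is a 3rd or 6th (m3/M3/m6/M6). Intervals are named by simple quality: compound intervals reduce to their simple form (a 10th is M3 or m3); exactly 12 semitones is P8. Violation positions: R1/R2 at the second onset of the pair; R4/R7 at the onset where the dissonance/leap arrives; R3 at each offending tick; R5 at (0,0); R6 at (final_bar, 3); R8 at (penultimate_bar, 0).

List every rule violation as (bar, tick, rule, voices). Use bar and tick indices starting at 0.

bar 0: v0=A3 v1=A4 downbeat P8
bar 1: v0=G3 v1=G4 downbeat P8
bar 2: v0=F3 v1=A3 downbeat M3
bar 3: v0=A3 v1=C4 downbeat m3
bar 4: v0=G3 v1=E4 downbeat M6
bar 5: v0=B3 v1=D4 downbeat m3
bar 6: v0=C4 v1=E4 downbeat M3
bar 7: v0=G3 v1=E4 downbeat M6
bar 8: v0=A3 v1=A4 downbeat P8
  -> R4 @ bar 2 tick 2 v(0, 1): F3/G3 M2 untreated
  -> R1 @ bar 8 tick 0 v(0, 1): G3/G4 P8 -> A3/A4 P8 similar

(2, 2, R4, (0, 1))
(8, 0, R1, (0, 1))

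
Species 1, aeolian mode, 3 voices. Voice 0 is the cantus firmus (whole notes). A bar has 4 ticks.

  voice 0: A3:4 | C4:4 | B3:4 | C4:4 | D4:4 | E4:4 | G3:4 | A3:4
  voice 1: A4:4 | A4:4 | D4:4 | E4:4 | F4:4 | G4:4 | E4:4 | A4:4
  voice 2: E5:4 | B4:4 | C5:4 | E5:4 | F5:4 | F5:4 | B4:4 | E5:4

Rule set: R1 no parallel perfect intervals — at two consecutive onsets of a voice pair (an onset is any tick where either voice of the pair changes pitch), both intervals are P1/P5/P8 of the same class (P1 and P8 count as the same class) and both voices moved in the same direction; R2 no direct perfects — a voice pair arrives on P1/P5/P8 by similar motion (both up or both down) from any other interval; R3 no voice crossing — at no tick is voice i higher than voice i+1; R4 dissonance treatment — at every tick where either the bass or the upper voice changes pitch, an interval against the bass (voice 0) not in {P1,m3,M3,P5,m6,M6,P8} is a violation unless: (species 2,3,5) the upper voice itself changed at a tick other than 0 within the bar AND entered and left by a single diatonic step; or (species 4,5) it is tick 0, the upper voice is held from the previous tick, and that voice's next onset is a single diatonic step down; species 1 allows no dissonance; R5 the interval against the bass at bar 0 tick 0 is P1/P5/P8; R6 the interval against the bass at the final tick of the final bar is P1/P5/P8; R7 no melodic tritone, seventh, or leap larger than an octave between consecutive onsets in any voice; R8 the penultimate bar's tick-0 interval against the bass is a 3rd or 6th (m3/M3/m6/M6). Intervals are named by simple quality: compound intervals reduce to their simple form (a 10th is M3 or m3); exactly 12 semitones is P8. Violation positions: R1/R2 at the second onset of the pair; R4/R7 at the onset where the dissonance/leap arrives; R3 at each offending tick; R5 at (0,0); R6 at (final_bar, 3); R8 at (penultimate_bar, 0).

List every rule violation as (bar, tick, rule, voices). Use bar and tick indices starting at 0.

(1, 0, R4, (0, 2))
(2, 0, R4, (0, 2))
(3, 0, R2, (1, 2))
(4, 0, R1, (1, 2))
(5, 0, R4, (0, 2))
(6, 0, R2, (1, 2))
(6, 0, R7, (2,))
(7, 0, R1, (1, 2))
(7, 0, R2, (0, 1))
(7, 0, R2, (0, 2))

bar 0: v0=A3 v1=A4 v2=E5 downbeat P5
bar 1: v0=C4 v1=A4 v2=B4 downbeat M7
bar 2: v0=B3 v1=D4 v2=C5 downbeat m2
bar 3: v0=C4 v1=E4 v2=E5 downbeat M3
bar 4: v0=D4 v1=F4 v2=F5 downbeat m3
bar 5: v0=E4 v1=G4 v2=F5 downbeat m2
bar 6: v0=G3 v1=E4 v2=B4 downbeat M3
bar 7: v0=A3 v1=A4 v2=E5 downbeat P5
  -> R4 @ bar 1 tick 0 v(0, 2): C4/B4 M7 untreated
  -> R4 @ bar 2 tick 0 v(0, 2): B3/C5 m2 untreated
  -> R2 @ bar 3 tick 0 v(1, 2): D4/C5 m7 -> E4/E5 P8 similar
  -> R1 @ bar 4 tick 0 v(1, 2): E4/E5 P8 -> F4/F5 P8 similar
  -> R4 @ bar 5 tick 0 v(0, 2): E4/F5 m2 untreated
  -> R2 @ bar 6 tick 0 v(1, 2): G4/F5 m7 -> E4/B4 P5 similar
  -> R7 @ bar 6 tick 0 v(2,): F5->B4 leap 6st
  -> R1 @ bar 7 tick 0 v(1, 2): E4/B4 P5 -> A4/E5 P5 similar
  -> R2 @ bar 7 tick 0 v(0, 1): G3/E4 M6 -> A3/A4 P8 similar
  -> R2 @ bar 7 tick 0 v(0, 2): G3/B4 M3 -> A3/E5 P5 similar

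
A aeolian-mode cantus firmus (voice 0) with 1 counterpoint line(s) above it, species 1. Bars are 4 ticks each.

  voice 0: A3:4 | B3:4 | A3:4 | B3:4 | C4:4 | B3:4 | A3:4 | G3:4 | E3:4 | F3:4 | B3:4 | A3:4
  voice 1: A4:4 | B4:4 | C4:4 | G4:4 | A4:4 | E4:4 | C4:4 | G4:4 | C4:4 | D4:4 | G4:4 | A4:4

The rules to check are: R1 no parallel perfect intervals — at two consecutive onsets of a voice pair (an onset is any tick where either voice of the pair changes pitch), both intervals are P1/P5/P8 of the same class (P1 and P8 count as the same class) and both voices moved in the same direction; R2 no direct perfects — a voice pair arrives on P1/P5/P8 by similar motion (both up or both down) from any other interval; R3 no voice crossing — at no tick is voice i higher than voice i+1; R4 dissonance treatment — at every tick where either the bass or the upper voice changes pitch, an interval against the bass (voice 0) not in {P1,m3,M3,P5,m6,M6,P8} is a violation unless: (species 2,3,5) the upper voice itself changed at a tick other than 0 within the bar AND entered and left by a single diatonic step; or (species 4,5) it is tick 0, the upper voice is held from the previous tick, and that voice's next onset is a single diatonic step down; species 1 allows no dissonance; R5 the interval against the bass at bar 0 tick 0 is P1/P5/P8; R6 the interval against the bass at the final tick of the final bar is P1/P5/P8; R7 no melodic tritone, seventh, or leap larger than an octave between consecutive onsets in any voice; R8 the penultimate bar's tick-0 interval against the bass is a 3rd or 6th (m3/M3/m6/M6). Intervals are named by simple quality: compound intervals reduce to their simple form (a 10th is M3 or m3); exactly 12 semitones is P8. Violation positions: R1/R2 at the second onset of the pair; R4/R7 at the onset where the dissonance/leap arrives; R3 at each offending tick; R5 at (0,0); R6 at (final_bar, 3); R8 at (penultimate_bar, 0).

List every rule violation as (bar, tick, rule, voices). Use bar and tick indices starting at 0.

(1, 0, R1, (0, 1))
(2, 0, R7, (1,))
(5, 0, R4, (0, 1))
(10, 0, R7, (0,))

bar 0: v0=A3 v1=A4 downbeat P8
bar 1: v0=B3 v1=B4 downbeat P8
bar 2: v0=A3 v1=C4 downbeat m3
bar 3: v0=B3 v1=G4 downbeat m6
bar 4: v0=C4 v1=A4 downbeat M6
bar 5: v0=B3 v1=E4 downbeat P4
bar 6: v0=A3 v1=C4 downbeat m3
bar 7: v0=G3 v1=G4 downbeat P8
bar 8: v0=E3 v1=C4 downbeat m6
bar 9: v0=F3 v1=D4 downbeat M6
bar 10: v0=B3 v1=G4 downbeat m6
bar 11: v0=A3 v1=A4 downbeat P8
  -> R1 @ bar 1 tick 0 v(0, 1): A3/A4 P8 -> B3/B4 P8 similar
  -> R7 @ bar 2 tick 0 v(1,): B4->C4 leap 11st
  -> R4 @ bar 5 tick 0 v(0, 1): B3/E4 P4 untreated
  -> R7 @ bar 10 tick 0 v(0,): F3->B3 leap 6st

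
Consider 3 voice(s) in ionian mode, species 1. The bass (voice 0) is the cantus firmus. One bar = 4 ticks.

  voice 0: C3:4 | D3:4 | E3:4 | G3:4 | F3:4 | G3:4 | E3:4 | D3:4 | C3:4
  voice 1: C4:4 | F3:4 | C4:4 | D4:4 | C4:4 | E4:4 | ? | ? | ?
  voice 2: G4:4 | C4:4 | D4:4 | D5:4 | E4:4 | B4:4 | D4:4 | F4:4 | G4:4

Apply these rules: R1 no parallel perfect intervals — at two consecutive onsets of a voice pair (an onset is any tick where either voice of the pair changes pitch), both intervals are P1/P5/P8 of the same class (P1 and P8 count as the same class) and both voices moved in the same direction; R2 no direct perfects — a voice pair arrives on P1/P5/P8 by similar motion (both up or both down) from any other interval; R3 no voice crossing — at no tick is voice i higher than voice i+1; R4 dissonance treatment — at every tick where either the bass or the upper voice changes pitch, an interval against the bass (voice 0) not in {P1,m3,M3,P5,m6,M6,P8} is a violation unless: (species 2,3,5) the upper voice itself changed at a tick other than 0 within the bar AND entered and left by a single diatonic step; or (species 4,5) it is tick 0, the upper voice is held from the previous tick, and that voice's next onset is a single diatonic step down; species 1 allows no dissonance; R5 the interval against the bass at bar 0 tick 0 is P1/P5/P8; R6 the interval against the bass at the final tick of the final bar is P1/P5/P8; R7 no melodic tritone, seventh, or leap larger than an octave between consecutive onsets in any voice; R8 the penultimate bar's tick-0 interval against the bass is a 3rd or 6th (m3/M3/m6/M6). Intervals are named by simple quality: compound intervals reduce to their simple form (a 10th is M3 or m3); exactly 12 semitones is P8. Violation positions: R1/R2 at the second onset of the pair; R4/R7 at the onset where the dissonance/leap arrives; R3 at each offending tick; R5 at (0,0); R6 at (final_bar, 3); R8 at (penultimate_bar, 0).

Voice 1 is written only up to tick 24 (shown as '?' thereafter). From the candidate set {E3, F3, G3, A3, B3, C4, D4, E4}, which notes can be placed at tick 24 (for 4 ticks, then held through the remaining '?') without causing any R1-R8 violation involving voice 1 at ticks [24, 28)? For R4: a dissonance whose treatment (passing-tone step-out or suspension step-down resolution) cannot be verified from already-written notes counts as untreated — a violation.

{C4}

E3: violates R2
F3: violates R4,R7
G3: violates R1
A3: violates R4
B3: violates R2
C4: legal
D4: violates R2,R4
E4: violates R3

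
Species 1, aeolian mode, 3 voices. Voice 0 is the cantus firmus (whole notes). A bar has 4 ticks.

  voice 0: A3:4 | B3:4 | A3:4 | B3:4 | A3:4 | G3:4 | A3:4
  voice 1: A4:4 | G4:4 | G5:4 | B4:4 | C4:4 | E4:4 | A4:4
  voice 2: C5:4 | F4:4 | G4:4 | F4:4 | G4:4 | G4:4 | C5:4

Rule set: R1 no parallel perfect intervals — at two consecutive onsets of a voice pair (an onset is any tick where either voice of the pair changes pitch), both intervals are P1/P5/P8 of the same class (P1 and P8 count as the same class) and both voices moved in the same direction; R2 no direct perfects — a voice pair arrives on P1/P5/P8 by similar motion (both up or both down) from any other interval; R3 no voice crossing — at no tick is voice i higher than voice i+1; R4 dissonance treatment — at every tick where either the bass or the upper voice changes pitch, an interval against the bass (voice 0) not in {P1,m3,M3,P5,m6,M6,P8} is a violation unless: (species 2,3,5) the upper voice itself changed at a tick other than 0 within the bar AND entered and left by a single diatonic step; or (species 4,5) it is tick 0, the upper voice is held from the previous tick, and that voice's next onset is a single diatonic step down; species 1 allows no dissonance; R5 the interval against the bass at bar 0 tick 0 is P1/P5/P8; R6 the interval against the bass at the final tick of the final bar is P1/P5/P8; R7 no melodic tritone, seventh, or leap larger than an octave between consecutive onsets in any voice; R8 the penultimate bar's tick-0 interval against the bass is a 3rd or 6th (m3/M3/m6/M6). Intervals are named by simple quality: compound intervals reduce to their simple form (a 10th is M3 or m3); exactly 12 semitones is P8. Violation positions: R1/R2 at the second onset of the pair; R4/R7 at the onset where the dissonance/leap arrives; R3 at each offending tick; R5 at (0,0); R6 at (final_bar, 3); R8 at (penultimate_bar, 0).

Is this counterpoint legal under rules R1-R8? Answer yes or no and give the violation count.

No (23 violations)

bar 0: v0=A3 v1=A4 v2=C5 (m3)
bar 1: v0=B3 v1=G4 v2=F4 (TT)
bar 2: v0=A3 v1=G5 v2=G4 (m7)
bar 3: v0=B3 v1=B4 v2=F4 (TT)
bar 4: v0=A3 v1=C4 v2=G4 (m7)
bar 5: v0=G3 v1=E4 v2=G4 (P8)
bar 6: v0=A3 v1=A4 v2=C5 (m3)
  R5 @ bar0.0: opens on m3
  R3 @ bar1.0: G4 above F4
  R4 @ bar1.0: B3/F4 TT untreated
  R3 @ bar1.1: G4 above F4
  R3 @ bar1.2: G4 above F4
  R3 @ bar1.3: G4 above F4
  R2 @ bar2.0: G4/F4 M2 -> G5/G4 P8 similar
  R3 @ bar2.0: G5 above G4
  R4 @ bar2.0: A3/G5 m7 untreated
  R4 @ bar2.0: A3/G4 m7 untreated
  R3 @ bar2.1: G5 above G4
  R3 @ bar2.2: G5 above G4
  R3 @ bar2.3: G5 above G4
  R3 @ bar3.0: B4 above F4
  R4 @ bar3.0: B3/F4 TT untreated
  R3 @ bar3.1: B4 above F4
  R3 @ bar3.2: B4 above F4
  R3 @ bar3.3: B4 above F4
  R4 @ bar4.0: A3/G4 m7 untreated
  R7 @ bar4.0: B4->C4 leap 11st
  R8 @ bar5.0: penult P8 not 3rd/6th
  R2 @ bar6.0: G3/E4 M6 -> A3/A4 P8 similar
  R6 @ bar6.3: closes on m3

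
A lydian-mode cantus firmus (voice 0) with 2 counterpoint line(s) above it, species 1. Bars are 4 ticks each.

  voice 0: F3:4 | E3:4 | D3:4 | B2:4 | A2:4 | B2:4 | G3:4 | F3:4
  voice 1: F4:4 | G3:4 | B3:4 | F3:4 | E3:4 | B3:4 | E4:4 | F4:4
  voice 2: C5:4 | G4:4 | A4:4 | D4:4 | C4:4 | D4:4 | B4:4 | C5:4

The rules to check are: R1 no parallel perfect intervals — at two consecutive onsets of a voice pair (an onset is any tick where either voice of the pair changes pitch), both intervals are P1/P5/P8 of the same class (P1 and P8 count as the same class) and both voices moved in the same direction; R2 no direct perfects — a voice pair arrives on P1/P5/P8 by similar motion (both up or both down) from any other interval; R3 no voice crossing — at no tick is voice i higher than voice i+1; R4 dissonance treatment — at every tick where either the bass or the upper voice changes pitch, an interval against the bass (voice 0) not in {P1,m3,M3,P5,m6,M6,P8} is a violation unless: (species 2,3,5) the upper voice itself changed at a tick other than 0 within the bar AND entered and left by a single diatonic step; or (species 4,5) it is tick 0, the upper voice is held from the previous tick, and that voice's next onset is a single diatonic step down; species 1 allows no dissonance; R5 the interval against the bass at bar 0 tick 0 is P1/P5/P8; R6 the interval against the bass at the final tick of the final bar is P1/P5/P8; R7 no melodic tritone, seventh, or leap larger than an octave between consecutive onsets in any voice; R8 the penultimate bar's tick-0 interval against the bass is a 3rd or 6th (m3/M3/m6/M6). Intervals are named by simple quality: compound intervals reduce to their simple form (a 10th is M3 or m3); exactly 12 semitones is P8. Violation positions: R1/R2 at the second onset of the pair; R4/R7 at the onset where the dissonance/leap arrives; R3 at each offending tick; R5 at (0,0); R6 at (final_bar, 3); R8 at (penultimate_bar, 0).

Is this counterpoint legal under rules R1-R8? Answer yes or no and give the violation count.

No (8 violations)

bar 0: v0=F3 v1=F4 v2=C5 (P5)
bar 1: v0=E3 v1=G3 v2=G4 (m3)
bar 2: v0=D3 v1=B3 v2=A4 (P5)
bar 3: v0=B2 v1=F3 v2=D4 (m3)
bar 4: v0=A2 v1=E3 v2=C4 (m3)
bar 5: v0=B2 v1=B3 v2=D4 (m3)
bar 6: v0=G3 v1=E4 v2=B4 (M3)
bar 7: v0=F3 v1=F4 v2=C5 (P5)
  R2 @ bar1.0: F4/C5 P5 -> G3/G4 P8 similar
  R7 @ bar1.0: F4->G3 leap 10st
  R4 @ bar3.0: B2/F3 TT untreated
  R7 @ bar3.0: B3->F3 leap 6st
  R2 @ bar4.0: B2/F3 TT -> A2/E3 P5 similar
  R2 @ bar5.0: A2/E3 P5 -> B2/B3 P8 similar
  R2 @ bar6.0: B3/D4 m3 -> E4/B4 P5 similar
  R1 @ bar7.0: E4/B4 P5 -> F4/C5 P5 similar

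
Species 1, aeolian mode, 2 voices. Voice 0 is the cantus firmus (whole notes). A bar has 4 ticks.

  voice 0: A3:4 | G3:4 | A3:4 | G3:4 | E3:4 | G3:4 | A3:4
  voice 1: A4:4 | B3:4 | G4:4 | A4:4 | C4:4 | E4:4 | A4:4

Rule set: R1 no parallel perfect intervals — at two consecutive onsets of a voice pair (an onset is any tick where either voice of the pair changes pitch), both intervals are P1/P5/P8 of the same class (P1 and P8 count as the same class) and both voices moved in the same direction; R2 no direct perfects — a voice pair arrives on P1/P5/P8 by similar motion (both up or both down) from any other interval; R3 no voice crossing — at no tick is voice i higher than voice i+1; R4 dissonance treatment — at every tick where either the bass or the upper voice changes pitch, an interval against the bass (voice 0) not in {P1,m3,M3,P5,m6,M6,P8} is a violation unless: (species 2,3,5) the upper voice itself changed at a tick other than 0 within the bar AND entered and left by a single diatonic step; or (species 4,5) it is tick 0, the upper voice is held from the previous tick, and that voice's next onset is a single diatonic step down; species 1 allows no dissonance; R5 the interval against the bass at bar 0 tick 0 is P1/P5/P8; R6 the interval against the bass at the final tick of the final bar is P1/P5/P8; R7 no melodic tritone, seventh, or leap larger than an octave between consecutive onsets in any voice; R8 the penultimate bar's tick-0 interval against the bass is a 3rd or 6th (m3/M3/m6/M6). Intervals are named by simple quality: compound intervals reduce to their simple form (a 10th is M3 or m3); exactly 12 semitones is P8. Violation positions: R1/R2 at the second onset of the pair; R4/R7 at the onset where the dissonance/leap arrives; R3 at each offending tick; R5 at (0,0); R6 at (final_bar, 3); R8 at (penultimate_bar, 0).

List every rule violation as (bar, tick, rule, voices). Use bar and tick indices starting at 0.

(1, 0, R7, (1,))
(2, 0, R4, (0, 1))
(3, 0, R4, (0, 1))
(6, 0, R2, (0, 1))

bar 0: v0=A3 v1=A4 downbeat P8
bar 1: v0=G3 v1=B3 downbeat M3
bar 2: v0=A3 v1=G4 downbeat m7
bar 3: v0=G3 v1=A4 downbeat M2
bar 4: v0=E3 v1=C4 downbeat m6
bar 5: v0=G3 v1=E4 downbeat M6
bar 6: v0=A3 v1=A4 downbeat P8
  -> R7 @ bar 1 tick 0 v(1,): A4->B3 leap 10st
  -> R4 @ bar 2 tick 0 v(0, 1): A3/G4 m7 untreated
  -> R4 @ bar 3 tick 0 v(0, 1): G3/A4 M2 untreated
  -> R2 @ bar 6 tick 0 v(0, 1): G3/E4 M6 -> A3/A4 P8 similar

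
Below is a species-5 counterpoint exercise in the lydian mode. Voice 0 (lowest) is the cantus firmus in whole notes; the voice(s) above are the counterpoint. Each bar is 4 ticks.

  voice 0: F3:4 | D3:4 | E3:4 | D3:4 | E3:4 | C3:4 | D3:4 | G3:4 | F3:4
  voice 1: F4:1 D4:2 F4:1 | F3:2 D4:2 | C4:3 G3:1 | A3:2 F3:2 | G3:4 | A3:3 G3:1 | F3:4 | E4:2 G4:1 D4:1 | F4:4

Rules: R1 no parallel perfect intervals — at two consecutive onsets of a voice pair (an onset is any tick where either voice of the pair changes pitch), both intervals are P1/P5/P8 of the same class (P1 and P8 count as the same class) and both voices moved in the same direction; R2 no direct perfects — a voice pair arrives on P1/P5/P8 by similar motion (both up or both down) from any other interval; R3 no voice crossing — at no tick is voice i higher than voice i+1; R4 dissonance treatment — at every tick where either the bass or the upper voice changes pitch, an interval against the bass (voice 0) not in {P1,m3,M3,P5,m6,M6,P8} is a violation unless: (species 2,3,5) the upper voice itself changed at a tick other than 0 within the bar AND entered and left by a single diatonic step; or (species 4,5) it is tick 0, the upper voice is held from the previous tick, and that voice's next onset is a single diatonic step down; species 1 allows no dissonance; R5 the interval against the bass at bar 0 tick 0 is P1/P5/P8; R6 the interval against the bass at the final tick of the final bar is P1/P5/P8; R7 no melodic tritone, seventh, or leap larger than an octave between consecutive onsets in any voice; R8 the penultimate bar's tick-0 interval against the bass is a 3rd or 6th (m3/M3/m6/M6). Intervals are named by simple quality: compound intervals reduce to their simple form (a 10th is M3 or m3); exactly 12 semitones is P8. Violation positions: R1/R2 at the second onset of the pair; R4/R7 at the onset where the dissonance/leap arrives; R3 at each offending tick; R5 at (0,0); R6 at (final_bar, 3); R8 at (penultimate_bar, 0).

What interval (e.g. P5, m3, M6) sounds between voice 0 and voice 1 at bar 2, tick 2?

m6

voice 0=E3 voice 1=C4 -> m6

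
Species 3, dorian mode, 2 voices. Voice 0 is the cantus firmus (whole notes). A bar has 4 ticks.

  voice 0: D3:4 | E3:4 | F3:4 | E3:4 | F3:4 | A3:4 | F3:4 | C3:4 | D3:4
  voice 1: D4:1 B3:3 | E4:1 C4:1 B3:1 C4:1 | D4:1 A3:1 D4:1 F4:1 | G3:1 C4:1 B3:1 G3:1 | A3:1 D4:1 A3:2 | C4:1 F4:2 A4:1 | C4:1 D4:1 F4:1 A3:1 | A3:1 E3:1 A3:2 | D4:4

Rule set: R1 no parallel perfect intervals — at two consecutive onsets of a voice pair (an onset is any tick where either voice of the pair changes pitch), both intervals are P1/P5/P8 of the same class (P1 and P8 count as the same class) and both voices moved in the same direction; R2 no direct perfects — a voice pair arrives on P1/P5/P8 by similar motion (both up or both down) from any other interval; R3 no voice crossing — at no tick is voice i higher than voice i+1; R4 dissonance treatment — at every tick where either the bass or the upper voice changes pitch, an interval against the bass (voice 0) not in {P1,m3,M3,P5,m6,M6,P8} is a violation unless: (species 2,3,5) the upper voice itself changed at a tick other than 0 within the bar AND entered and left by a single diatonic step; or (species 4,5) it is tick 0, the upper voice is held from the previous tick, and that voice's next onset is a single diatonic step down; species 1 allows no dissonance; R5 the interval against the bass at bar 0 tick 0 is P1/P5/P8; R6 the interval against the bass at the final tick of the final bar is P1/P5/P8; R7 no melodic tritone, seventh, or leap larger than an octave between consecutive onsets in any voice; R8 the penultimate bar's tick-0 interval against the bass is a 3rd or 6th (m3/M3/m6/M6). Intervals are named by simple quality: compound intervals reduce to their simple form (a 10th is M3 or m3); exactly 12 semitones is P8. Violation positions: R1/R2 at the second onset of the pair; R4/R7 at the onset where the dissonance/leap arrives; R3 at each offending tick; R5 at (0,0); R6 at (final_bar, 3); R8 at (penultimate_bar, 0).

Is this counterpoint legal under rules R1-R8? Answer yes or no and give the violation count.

bar 0: v0=D3 v1=D4 (P8)
bar 1: v0=E3 v1=E4 (P8)
bar 2: v0=F3 v1=D4 (M6)
bar 3: v0=E3 v1=G3 (m3)
bar 4: v0=F3 v1=A3 (M3)
bar 5: v0=A3 v1=C4 (m3)
bar 6: v0=F3 v1=C4 (P5)
bar 7: v0=C3 v1=A3 (M6)
bar 8: v0=D3 v1=D4 (P8)
  R2 @ bar1.0: D3/B3 M6 -> E3/E4 P8 similar
  R7 @ bar3.0: F4->G3 leap 10st
  R2 @ bar6.0: A3/A4 P8 -> F3/C4 P5 similar
  R2 @ bar8.0: C3/A3 M6 -> D3/D4 P8 similar

No (4 violations)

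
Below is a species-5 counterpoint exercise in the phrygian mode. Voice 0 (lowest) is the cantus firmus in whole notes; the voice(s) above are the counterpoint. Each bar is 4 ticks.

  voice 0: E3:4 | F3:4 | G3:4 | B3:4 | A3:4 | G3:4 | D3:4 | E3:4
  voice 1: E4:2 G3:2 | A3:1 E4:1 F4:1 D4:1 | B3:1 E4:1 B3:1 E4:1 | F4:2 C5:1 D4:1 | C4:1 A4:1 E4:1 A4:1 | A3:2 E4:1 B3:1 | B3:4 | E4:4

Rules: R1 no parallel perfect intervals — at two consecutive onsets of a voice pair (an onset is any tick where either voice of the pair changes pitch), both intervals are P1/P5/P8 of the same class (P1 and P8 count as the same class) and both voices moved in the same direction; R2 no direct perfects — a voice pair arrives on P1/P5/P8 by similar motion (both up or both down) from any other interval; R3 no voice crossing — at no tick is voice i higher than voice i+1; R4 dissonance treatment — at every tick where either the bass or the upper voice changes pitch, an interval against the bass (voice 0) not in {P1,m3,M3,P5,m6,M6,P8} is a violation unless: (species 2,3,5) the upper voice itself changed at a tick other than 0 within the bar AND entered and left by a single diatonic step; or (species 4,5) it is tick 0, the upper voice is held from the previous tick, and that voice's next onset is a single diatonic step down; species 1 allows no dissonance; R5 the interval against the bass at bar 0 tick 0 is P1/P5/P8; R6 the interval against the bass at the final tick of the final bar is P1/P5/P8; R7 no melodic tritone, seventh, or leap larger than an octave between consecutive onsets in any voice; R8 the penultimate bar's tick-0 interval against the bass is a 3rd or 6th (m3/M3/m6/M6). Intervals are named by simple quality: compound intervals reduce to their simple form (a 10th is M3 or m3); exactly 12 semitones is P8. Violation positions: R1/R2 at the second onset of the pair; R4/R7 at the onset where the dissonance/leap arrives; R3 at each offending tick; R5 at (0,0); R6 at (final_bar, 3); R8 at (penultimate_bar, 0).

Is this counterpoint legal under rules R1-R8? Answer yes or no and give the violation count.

No (6 violations)

bar 0: v0=E3 v1=E4 (P8)
bar 1: v0=F3 v1=A3 (M3)
bar 2: v0=G3 v1=B3 (M3)
bar 3: v0=B3 v1=F4 (TT)
bar 4: v0=A3 v1=C4 (m3)
bar 5: v0=G3 v1=A3 (M2)
bar 6: v0=D3 v1=B3 (M6)
bar 7: v0=E3 v1=E4 (P8)
  R4 @ bar1.1: F3/E4 M7 untreated
  R4 @ bar3.0: B3/F4 TT untreated
  R4 @ bar3.2: B3/C5 m2 untreated
  R7 @ bar3.3: C5->D4 leap 10st
  R4 @ bar5.0: G3/A3 M2 untreated
  R2 @ bar7.0: D3/B3 M6 -> E3/E4 P8 similar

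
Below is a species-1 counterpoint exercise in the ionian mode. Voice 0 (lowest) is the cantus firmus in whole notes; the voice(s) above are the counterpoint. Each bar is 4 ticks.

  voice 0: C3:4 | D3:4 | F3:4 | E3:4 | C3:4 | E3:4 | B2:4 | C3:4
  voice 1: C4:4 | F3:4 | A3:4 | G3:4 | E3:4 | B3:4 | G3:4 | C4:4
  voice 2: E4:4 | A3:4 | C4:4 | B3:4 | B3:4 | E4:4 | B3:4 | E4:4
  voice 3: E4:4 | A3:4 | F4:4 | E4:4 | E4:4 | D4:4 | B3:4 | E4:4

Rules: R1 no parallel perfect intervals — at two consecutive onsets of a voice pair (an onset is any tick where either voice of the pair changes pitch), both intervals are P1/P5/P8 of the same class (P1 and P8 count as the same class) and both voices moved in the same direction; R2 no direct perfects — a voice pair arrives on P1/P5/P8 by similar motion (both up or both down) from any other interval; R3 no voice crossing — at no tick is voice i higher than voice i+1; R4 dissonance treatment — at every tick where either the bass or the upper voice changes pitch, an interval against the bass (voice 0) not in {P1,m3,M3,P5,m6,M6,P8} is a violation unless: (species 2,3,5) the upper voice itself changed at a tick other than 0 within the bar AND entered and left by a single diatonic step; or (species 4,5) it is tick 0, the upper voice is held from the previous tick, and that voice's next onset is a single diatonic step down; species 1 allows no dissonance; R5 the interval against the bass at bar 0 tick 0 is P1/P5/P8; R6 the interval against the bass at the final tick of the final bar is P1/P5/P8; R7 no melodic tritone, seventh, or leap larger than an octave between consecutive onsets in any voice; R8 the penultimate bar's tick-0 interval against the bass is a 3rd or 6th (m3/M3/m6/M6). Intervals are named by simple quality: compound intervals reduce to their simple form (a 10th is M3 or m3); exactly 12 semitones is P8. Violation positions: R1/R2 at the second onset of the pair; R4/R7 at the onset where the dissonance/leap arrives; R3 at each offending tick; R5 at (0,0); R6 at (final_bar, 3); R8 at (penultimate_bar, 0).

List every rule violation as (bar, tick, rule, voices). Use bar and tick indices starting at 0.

bar 0: v0=C3 v1=C4 v2=E4 v3=E4 downbeat M3
bar 1: v0=D3 v1=F3 v2=A3 v3=A3 downbeat P5
bar 2: v0=F3 v1=A3 v2=C4 v3=F4 downbeat P8
bar 3: v0=E3 v1=G3 v2=B3 v3=E4 downbeat P8
bar 4: v0=C3 v1=E3 v2=B3 v3=E4 downbeat M3
bar 5: v0=E3 v1=B3 v2=E4 v3=D4 downbeat m7
bar 6: v0=B2 v1=G3 v2=B3 v3=B3 downbeat P8
bar 7: v0=C3 v1=C4 v2=E4 v3=E4 downbeat M3
  -> R5 @ bar 0 tick 0 v(0, 2): opens on M3
  -> R5 @ bar 0 tick 0 v(0, 3): opens on M3
  -> R1 @ bar 1 tick 0 v(2, 3): E4/E4 P1 -> A3/A3 P1 similar
  -> R1 @ bar 2 tick 0 v(0, 2): D3/A3 P5 -> F3/C4 P5 similar
  -> R2 @ bar 2 tick 0 v(0, 3): D3/A3 P5 -> F3/F4 P8 similar
  -> R1 @ bar 3 tick 0 v(0, 2): F3/C4 P5 -> E3/B3 P5 similar
  -> R1 @ bar 3 tick 0 v(0, 3): F3/F4 P8 -> E3/E4 P8 similar
  -> R4 @ bar 4 tick 0 v(0, 2): C3/B3 M7 untreated
  -> R2 @ bar 5 tick 0 v(0, 1): C3/E3 M3 -> E3/B3 P5 similar
  -> R2 @ bar 5 tick 0 v(0, 2): C3/B3 M7 -> E3/E4 P8 similar
  -> R3 @ bar 5 tick 0 v(2, 3): E4 above D4
  -> R4 @ bar 5 tick 0 v(0, 3): E3/D4 m7 untreated
  -> R3 @ bar 5 tick 1 v(2, 3): E4 above D4
  -> R3 @ bar 5 tick 2 v(2, 3): E4 above D4
  -> R3 @ bar 5 tick 3 v(2, 3): E4 above D4
  -> R1 @ bar 6 tick 0 v(0, 2): E3/E4 P8 -> B2/B3 P8 similar
  -> R2 @ bar 6 tick 0 v(0, 3): E3/D4 m7 -> B2/B3 P8 similar
  -> R2 @ bar 6 tick 0 v(2, 3): E4/D4 M2 -> B3/B3 P1 similar
  -> R8 @ bar 6 tick 0 v(0, 2): penult P8 not 3rd/6th
  -> R8 @ bar 6 tick 0 v(0, 3): penult P8 not 3rd/6th
  -> R1 @ bar 7 tick 0 v(2, 3): B3/B3 P1 -> E4/E4 P1 similar
  -> R2 @ bar 7 tick 0 v(0, 1): B2/G3 m6 -> C3/C4 P8 similar
  -> R6 @ bar 7 tick 3 v(0, 2): closes on M3
  -> R6 @ bar 7 tick 3 v(0, 3): closes on M3

(0, 0, R5, (0, 2))
(0, 0, R5, (0, 3))
(1, 0, R1, (2, 3))
(2, 0, R1, (0, 2))
(2, 0, R2, (0, 3))
(3, 0, R1, (0, 2))
(3, 0, R1, (0, 3))
(4, 0, R4, (0, 2))
(5, 0, R2, (0, 1))
(5, 0, R2, (0, 2))
(5, 0, R3, (2, 3))
(5, 0, R4, (0, 3))
(5, 1, R3, (2, 3))
(5, 2, R3, (2, 3))
(5, 3, R3, (2, 3))
(6, 0, R1, (0, 2))
(6, 0, R2, (0, 3))
(6, 0, R2, (2, 3))
(6, 0, R8, (0, 2))
(6, 0, R8, (0, 3))
(7, 0, R1, (2, 3))
(7, 0, R2, (0, 1))
(7, 3, R6, (0, 2))
(7, 3, R6, (0, 3))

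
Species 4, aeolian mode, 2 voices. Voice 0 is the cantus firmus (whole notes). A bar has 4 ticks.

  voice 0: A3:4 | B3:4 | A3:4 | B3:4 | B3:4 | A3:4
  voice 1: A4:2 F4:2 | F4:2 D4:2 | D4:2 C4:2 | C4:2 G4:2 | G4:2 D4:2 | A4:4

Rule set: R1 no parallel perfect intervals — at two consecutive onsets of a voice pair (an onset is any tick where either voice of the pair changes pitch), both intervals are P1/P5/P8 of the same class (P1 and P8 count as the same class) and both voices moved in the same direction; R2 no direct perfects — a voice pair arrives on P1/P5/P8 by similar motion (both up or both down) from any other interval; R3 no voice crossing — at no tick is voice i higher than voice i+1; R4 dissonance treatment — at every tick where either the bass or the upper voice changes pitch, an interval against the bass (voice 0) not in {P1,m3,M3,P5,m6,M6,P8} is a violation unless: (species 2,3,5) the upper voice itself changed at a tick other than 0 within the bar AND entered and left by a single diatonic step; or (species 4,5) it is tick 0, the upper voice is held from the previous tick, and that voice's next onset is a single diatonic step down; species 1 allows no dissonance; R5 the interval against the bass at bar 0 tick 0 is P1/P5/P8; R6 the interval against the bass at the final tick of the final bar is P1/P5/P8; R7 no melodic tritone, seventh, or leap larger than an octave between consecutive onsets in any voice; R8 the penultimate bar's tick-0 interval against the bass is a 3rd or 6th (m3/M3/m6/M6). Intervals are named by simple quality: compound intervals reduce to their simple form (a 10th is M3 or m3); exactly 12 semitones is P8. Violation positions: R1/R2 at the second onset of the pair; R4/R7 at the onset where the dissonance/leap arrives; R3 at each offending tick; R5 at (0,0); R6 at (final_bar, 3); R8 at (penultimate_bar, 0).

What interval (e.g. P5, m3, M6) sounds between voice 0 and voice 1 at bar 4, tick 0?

voice 0=B3 voice 1=G4 -> m6

m6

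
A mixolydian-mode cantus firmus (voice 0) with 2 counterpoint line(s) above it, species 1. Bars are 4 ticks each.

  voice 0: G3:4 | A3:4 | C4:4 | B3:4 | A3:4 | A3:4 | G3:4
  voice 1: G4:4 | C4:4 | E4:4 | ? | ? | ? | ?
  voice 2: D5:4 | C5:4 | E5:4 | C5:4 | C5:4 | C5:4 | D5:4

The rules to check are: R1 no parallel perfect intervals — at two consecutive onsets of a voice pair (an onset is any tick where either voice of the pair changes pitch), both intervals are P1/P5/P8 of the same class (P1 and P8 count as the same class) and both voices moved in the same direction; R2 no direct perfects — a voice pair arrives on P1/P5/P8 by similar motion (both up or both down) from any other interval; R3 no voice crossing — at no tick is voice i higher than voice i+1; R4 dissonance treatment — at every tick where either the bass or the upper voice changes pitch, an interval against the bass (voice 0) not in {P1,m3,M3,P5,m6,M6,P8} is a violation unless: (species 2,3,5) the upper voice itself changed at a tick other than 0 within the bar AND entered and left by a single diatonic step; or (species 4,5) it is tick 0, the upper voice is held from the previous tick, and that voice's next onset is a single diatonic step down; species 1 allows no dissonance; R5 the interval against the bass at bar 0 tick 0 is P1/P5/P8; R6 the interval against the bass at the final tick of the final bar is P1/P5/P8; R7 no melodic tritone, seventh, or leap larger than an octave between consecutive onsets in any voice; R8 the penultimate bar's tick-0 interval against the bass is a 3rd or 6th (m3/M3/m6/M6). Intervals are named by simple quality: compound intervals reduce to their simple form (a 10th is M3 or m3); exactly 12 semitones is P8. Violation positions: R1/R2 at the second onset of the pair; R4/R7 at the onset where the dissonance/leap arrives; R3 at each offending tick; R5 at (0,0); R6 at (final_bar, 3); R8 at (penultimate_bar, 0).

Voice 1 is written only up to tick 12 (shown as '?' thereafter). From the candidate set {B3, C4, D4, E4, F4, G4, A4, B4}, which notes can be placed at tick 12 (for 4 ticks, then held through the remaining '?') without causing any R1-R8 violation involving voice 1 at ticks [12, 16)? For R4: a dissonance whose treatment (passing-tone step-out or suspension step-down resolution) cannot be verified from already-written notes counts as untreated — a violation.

B3: violates R2
C4: violates R1,R4
D4: legal
E4: violates R4
F4: violates R4
G4: legal
A4: violates R4
B4: legal

{B4, D4, G4}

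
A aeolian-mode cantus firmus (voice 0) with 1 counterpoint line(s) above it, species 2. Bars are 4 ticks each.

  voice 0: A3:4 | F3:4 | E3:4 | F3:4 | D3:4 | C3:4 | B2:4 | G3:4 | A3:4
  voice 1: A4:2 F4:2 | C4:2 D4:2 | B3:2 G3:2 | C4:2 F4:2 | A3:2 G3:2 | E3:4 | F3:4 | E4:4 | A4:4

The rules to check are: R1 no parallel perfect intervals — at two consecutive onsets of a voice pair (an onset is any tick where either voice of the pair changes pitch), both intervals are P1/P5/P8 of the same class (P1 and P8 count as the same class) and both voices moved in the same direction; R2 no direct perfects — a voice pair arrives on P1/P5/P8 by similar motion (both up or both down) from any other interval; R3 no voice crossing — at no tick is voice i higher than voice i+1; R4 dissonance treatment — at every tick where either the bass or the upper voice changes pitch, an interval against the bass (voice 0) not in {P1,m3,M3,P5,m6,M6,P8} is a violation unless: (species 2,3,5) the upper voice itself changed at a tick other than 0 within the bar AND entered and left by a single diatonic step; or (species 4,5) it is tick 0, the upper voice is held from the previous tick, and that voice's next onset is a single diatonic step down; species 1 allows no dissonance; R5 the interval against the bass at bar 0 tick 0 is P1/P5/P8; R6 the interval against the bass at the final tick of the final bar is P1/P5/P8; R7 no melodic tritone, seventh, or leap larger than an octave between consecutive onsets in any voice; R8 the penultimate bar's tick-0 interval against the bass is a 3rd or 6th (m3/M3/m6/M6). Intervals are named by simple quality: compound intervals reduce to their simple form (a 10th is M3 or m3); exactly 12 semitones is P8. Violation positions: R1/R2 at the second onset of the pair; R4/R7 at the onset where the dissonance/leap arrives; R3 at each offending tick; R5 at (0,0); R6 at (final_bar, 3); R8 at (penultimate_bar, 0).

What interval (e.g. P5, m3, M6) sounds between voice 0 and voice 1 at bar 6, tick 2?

TT

voice 0=B2 voice 1=F3 -> TT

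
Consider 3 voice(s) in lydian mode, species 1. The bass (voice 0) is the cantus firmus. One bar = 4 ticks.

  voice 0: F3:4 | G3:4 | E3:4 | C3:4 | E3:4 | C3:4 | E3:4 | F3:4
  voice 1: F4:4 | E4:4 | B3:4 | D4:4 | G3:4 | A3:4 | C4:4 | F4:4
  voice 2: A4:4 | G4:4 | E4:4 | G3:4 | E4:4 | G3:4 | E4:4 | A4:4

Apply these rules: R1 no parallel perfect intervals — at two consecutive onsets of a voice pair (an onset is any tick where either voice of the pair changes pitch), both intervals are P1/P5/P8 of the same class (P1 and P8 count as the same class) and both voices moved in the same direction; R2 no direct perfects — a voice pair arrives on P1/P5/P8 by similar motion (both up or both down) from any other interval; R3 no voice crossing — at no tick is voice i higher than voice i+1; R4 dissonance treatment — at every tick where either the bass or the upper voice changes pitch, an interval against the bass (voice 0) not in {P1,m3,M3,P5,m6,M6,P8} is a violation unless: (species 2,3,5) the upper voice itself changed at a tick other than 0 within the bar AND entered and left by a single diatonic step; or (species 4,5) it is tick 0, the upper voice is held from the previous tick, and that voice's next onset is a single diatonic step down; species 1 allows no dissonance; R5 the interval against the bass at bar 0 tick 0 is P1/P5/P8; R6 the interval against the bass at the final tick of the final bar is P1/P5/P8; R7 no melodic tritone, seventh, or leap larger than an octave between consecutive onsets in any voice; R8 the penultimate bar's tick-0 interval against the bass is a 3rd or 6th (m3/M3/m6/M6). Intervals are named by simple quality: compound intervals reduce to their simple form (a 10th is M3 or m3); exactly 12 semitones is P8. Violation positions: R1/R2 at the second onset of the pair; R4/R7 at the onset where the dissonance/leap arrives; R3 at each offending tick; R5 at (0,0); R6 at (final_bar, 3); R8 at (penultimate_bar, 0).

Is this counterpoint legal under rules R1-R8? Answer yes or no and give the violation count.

bar 0: v0=F3 v1=F4 v2=A4 (M3)
bar 1: v0=G3 v1=E4 v2=G4 (P8)
bar 2: v0=E3 v1=B3 v2=E4 (P8)
bar 3: v0=C3 v1=D4 v2=G3 (P5)
bar 4: v0=E3 v1=G3 v2=E4 (P8)
bar 5: v0=C3 v1=A3 v2=G3 (P5)
bar 6: v0=E3 v1=C4 v2=E4 (P8)
bar 7: v0=F3 v1=F4 v2=A4 (M3)
  R5 @ bar0.0: opens on M3
  R1 @ bar2.0: G3/G4 P8 -> E3/E4 P8 similar
  R2 @ bar2.0: G3/E4 M6 -> E3/B3 P5 similar
  R2 @ bar3.0: E3/E4 P8 -> C3/G3 P5 similar
  R3 @ bar3.0: D4 above G3
  R4 @ bar3.0: C3/D4 M2 untreated
  R3 @ bar3.1: D4 above G3
  R3 @ bar3.2: D4 above G3
  R3 @ bar3.3: D4 above G3
  R2 @ bar4.0: C3/G3 P5 -> E3/E4 P8 similar
  R2 @ bar5.0: E3/E4 P8 -> C3/G3 P5 similar
  R3 @ bar5.0: A3 above G3
  R3 @ bar5.1: A3 above G3
  R3 @ bar5.2: A3 above G3
  R3 @ bar5.3: A3 above G3
  R2 @ bar6.0: C3/G3 P5 -> E3/E4 P8 similar
  R8 @ bar6.0: penult P8 not 3rd/6th
  R2 @ bar7.0: E3/C4 m6 -> F3/F4 P8 similar
  R6 @ bar7.3: closes on M3

No (19 violations)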